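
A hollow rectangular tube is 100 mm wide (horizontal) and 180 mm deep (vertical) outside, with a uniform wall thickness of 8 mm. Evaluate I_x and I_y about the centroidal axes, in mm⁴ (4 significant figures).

I_x ≈ 1.772 × 10⁷ mm⁴, I_y ≈ 6.900 × 10⁶ mm⁴

Treat the section as a set of non-overlapping primitives; coordinates are from the bounding-box lower-left.
Outer rectangle: 100 × 180, A = 18 000 mm², y = 90 mm, Ī = 48 600 000 mm⁴.
Inner void (subtracted): 84 × 164, A = 13 776 mm², y = 90 mm, Ī = 30 876 608 mm⁴.
By symmetry the centroid is at mid-height, ȳ = 90 mm.
All pieces are centred on the centroidal x-axis, so I = ΣĪ (holes subtracted) = 17 723 392 mm⁴.
Repeating about the centroidal y-axis gives I_y = 6 899 712 mm⁴.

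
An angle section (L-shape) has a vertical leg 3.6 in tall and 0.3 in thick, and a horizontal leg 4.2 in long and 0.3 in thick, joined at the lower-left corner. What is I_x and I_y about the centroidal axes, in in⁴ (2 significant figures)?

I_x ≈ 2.7 in⁴, I_y ≈ 4.0 in⁴

Break the section into simple shapes (no overlaps), measuring from the bottom-left corner of the bounding box.
Vertical leg: 0.3 × 3.6, A = 1.08 in², y = 1.8 in, Ī = 1.166 in⁴.
Horizontal leg (remainder): 3.9 × 0.3, A = 1.17 in², y = 0.15 in, Ī = 0.008775 in⁴.
Centroid: ȳ = ΣA·y / ΣA = 0.942 in.
Transfer each piece to the centroidal x-axis using Ī + A·d² with d = y − 0.942:
  vertical leg: d = 0.858 in → contributes +1.961 in⁴
  horizontal leg (remainder): d = -0.792 in → contributes +0.7427 in⁴
Total I = 2.704 in⁴.
For the y-axis: x̄ = 1.242 in.
Repeating about the centroidal y-axis gives I_y = 3.968 in⁴.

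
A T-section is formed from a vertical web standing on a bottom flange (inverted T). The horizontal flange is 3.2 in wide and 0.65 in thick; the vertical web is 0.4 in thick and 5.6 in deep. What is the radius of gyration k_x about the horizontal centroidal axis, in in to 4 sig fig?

Decompose the section into non-overlapping parts with the origin at the bottom-left of its bounding rectangle.
Flange: 3.2 × 0.65, A = 2.08 in², y = 0.325 in, Ī = 0.0732333 in⁴.
Web: 0.4 × 5.6, A = 2.24 in², y = 3.45 in, Ī = 5.85387 in⁴.
Centroid: ȳ = ΣA·y / ΣA = 1.94537 in.
Transfer each piece to the horizontal centroidal axis using Ī + A·d² with d = y − 1.94537:
  flange: d = -1.62037 in → contributes +5.53448 in⁴
  web: d = 1.50463 in → contributes +10.925 in⁴
Total I = 16.4595 in⁴.
Radius of gyration: k = √(I/A) = √(16.4595 / 4.32) = 1.95194 in.

k_x ≈ 1.952 in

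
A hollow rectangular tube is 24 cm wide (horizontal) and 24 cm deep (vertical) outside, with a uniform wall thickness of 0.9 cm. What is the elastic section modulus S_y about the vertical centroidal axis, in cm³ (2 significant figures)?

S_y ≈ 620 cm³

Break the section into simple shapes (no overlaps), measuring from the bottom-left corner of the bounding box.
Outer rectangle: 24 × 24, A = 576 cm², x = 12 cm, Ī = 27 648 cm⁴.
Inner void (subtracted): 22.2 × 22.2, A = 492.8 cm², x = 12 cm, Ī = 20 241 cm⁴.
By symmetry the centroid is at mid-width, x̄ = 12 cm.
All pieces are centred on the vertical centroidal axis, so I = ΣĪ (holes subtracted) = 7 407 cm⁴.
Extreme fibre distance c = 12 cm; S = I/c = 617.3 cm³.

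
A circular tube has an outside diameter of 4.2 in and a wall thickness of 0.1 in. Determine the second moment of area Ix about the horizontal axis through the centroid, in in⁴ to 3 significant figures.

Break the section into simple shapes (no overlaps), measuring from the bottom-left corner of the bounding box.
Outer circle: ⌀4.2, A = 13.854 in², y = 2.1 in, Ī = 15.275 in⁴.
Bore (subtracted): ⌀4, A = 12.566 in², y = 2.1 in, Ī = 12.566 in⁴.
By symmetry the centroid is at mid-height, ȳ = 2.1 in.
All pieces are centred on the horizontal axis through the centroid, so I = ΣĪ (holes subtracted) = 2.7081 in⁴.

Ix ≈ 2.71 in⁴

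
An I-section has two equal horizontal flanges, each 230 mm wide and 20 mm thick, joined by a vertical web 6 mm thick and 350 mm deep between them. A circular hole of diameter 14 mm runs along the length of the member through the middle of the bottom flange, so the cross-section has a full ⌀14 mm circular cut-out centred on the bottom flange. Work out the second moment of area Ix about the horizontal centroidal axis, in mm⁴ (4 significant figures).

Ix ≈ 3.313 × 10⁸ mm⁴

Decompose the section into non-overlapping parts with the origin at the bottom-left of its bounding rectangle.
Bottom flange: 230 × 20, A = 4 600 mm², y = 10 mm, Ī = 153 333 mm⁴.
Web: 6 × 350, A = 2 100 mm², y = 195 mm, Ī = 21 437 500 mm⁴.
Top flange: 230 × 20, A = 4 600 mm², y = 380 mm, Ī = 153 333 mm⁴.
Hole (subtracted): ⌀14, A = 153.938 mm², y = 10 mm, Ī = 1885.74 mm⁴.
Centroid: ȳ = ΣA·y / ΣA = 197.555 mm.
Transfer each piece to the horizontal centroidal axis using Ī + A·d² with d = y − 197.555:
  bottom flange: d = -187.555 mm → contributes +161 967 026 mm⁴
  web: d = -2.55503 mm → contributes +21 451 209 mm⁴
  top flange: d = 182.445 mm → contributes +153 269 700 mm⁴
  hole: d = -187.555 mm → contributes −5 416 947 mm⁴
Total I = 331 270 988 mm⁴.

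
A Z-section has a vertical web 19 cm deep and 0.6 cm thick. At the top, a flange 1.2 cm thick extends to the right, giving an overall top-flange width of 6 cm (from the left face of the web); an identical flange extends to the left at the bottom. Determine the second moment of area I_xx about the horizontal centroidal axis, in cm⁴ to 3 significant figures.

Decompose the section into non-overlapping parts with the origin at the bottom-left of its bounding rectangle.
Web: 0.6 × 19, A = 11.4 cm², y = 9.5 cm, Ī = 342.95 cm⁴.
Top flange (beyond web): 5.4 × 1.2, A = 6.48 cm², y = 18.4 cm, Ī = 0.7776 cm⁴.
Bottom flange (beyond web): 5.4 × 1.2, A = 6.48 cm², y = 0.6 cm, Ī = 0.7776 cm⁴.
Centroid: ȳ = ΣA·y / ΣA = 9.5 cm.
Transfer each piece to the horizontal centroidal axis using Ī + A·d² with d = y − 9.5:
  web: d = 0 cm → contributes +342.95 cm⁴
  top flange (beyond web): d = 8.9 cm → contributes +514.06 cm⁴
  bottom flange (beyond web): d = -8.9 cm → contributes +514.06 cm⁴
Total I = 1371.1 cm⁴.

I_xx ≈ 1370 cm⁴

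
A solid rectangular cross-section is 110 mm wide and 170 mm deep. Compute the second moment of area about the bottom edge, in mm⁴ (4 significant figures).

I_base ≈ 1.801 × 10⁸ mm⁴

The section: 110 × 170, A = 18 700 mm², y = 85 mm, Ī = 45 035 833 mm⁴.
Transfer it to the base of the section using Ī + A·d² with d = y − 0:
  the section: d = 85 mm → contributes +180 143 333 mm⁴
Total I = 180 143 333 mm⁴.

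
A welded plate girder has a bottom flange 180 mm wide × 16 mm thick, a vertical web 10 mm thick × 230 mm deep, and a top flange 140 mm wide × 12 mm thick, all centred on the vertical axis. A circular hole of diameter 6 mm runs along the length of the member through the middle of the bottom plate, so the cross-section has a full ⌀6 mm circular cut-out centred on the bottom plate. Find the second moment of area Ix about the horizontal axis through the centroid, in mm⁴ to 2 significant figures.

Break the section into simple shapes (no overlaps), measuring from the bottom-left corner of the bounding box.
Bottom plate: 180 × 16, A = 2 880 mm², y = 8 mm, Ī = 61 440 mm⁴.
Web plate: 10 × 230, A = 2 300 mm², y = 131 mm, Ī = 10 139 167 mm⁴.
Top plate: 140 × 12, A = 1 680 mm², y = 252 mm, Ī = 20 160 mm⁴.
Hole (subtracted): ⌀6, A = 28.27 mm², y = 8 mm, Ī = 63.62 mm⁴.
Centroid: ȳ = ΣA·y / ΣA = 109.4 mm.
Transfer each piece to the horizontal axis through the centroid using Ī + A·d² with d = y − 109.4:
  bottom plate: d = -101.4 mm → contributes +29 680 583 mm⁴
  web plate: d = 21.59 mm → contributes +11 211 048 mm⁴
  top plate: d = 142.6 mm → contributes +34 176 735 mm⁴
  hole: d = -101.4 mm → contributes −290 849 mm⁴
Total I = 74 777 516 mm⁴.

Ix ≈ 7.5 × 10⁷ mm⁴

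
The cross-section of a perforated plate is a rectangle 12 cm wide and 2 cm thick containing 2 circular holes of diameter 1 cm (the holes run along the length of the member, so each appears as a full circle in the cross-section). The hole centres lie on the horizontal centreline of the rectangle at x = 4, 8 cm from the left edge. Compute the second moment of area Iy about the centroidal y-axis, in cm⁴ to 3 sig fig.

Iy ≈ 282 cm⁴

Break the section into simple shapes (no overlaps), measuring from the bottom-left corner of the bounding box.
Plate: 12 × 2, A = 24 cm², x = 6 cm, Ī = 288 cm⁴.
Hole 1 (subtracted): ⌀1, A = 0.7854 cm², x = 4 cm, Ī = 0.049087 cm⁴.
Hole 2 (subtracted): ⌀1, A = 0.7854 cm², x = 8 cm, Ī = 0.049087 cm⁴.
By symmetry the centroid is at mid-width, x̄ = 6 cm.
Transfer each piece to the centroidal y-axis using Ī + A·d² with d = x − 6:
  plate: d = 0 cm → contributes +288 cm⁴
  hole 1: d = -2 cm → contributes −3.1907 cm⁴
  hole 2: d = 2 cm → contributes −3.1907 cm⁴
Total I = 281.62 cm⁴.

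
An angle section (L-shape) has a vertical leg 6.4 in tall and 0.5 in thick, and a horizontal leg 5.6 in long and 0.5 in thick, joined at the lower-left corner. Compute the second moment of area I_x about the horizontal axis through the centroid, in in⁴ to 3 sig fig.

Treat the section as a set of non-overlapping primitives; coordinates are from the bounding-box lower-left.
Vertical leg: 0.5 × 6.4, A = 3.2 in², y = 3.2 in, Ī = 10.923 in⁴.
Horizontal leg (remainder): 5.1 × 0.5, A = 2.55 in², y = 0.25 in, Ī = 0.053125 in⁴.
Centroid: ȳ = ΣA·y / ΣA = 1.8917 in.
Transfer each piece to the horizontal axis through the centroid using Ī + A·d² with d = y − 1.8917:
  vertical leg: d = 1.3083 in → contributes +16.4 in⁴
  horizontal leg (remainder): d = -1.6417 in → contributes +6.9262 in⁴
Total I = 23.326 in⁴.

I_x ≈ 23.3 in⁴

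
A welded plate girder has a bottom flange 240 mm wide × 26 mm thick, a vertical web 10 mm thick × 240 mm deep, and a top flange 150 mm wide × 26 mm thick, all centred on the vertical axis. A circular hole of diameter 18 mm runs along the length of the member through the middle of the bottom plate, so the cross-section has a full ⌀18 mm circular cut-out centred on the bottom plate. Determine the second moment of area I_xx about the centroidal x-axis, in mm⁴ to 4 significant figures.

Decompose the section into non-overlapping parts with the origin at the bottom-left of its bounding rectangle.
Bottom plate: 240 × 26, A = 6 240 mm², y = 13 mm, Ī = 351 520 mm⁴.
Web plate: 10 × 240, A = 2 400 mm², y = 146 mm, Ī = 11 520 000 mm⁴.
Top plate: 150 × 26, A = 3 900 mm², y = 279 mm, Ī = 219 700 mm⁴.
Hole (subtracted): ⌀18, A = 254.469 mm², y = 13 mm, Ī = 5 153 mm⁴.
Centroid: ȳ = ΣA·y / ΣA = 123.423 mm.
Transfer each piece to the centroidal x-axis using Ī + A·d² with d = y − 123.423:
  bottom plate: d = -110.423 mm → contributes +76 436 749 mm⁴
  web plate: d = 22.5774 mm → contributes +12 743 376 mm⁴
  top plate: d = 155.577 mm → contributes +94 616 604 mm⁴
  hole: d = -110.423 mm → contributes −3 107 931 mm⁴
Total I = 180 688 798 mm⁴.

I_xx ≈ 1.807 × 10⁸ mm⁴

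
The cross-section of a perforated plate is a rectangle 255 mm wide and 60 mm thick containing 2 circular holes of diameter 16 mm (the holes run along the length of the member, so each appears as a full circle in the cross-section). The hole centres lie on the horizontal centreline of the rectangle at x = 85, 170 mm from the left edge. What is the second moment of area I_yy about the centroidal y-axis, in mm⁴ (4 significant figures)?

I_yy ≈ 8.217 × 10⁷ mm⁴

Decompose the section into non-overlapping parts with the origin at the bottom-left of its bounding rectangle.
Plate: 255 × 60, A = 15 300 mm², x = 127.5 mm, Ī = 82 906 875 mm⁴.
Hole 1 (subtracted): ⌀16, A = 201.062 mm², x = 85 mm, Ī = 3216.99 mm⁴.
Hole 2 (subtracted): ⌀16, A = 201.062 mm², x = 170 mm, Ī = 3216.99 mm⁴.
By symmetry the centroid is at mid-width, x̄ = 127.5 mm.
Transfer each piece to the centroidal y-axis using Ī + A·d² with d = x − 127.5:
  plate: d = 0 mm → contributes +82 906 875 mm⁴
  hole 1: d = -42.5 mm → contributes −366 385 mm⁴
  hole 2: d = 42.5 mm → contributes −366 385 mm⁴
Total I = 82 174 105 mm⁴.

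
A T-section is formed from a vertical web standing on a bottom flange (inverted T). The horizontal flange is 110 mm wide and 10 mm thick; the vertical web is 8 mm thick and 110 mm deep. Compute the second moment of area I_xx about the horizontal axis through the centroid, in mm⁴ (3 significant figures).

Treat the section as a set of non-overlapping primitives; coordinates are from the bounding-box lower-left.
Flange: 110 × 10, A = 1 100 mm², y = 5 mm, Ī = 9166.7 mm⁴.
Web: 8 × 110, A = 880 mm², y = 65 mm, Ī = 887 333 mm⁴.
Centroid: ȳ = ΣA·y / ΣA = 31.667 mm.
Transfer each piece to the horizontal axis through the centroid using Ī + A·d² with d = y − 31.667:
  flange: d = -26.667 mm → contributes +791 389 mm⁴
  web: d = 33.333 mm → contributes +1 865 111 mm⁴
Total I = 2 656 500 mm⁴.

I_xx ≈ 2.66 × 10⁶ mm⁴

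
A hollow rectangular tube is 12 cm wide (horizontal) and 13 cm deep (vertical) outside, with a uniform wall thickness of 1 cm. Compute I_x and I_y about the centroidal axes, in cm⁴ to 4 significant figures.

I_x ≈ 1088 cm⁴, I_y ≈ 955.3 cm⁴

Split into non-overlapping primitives; take the origin at the lower-left of the bounding box.
Outer rectangle: 12 × 13, A = 156 cm², y = 6.5 cm, Ī = 2 197 cm⁴.
Inner void (subtracted): 10 × 11, A = 110 cm², y = 6.5 cm, Ī = 1109.17 cm⁴.
By symmetry the centroid is at mid-height, ȳ = 6.5 cm.
All pieces are centred on the centroidal x-axis, so I = ΣĪ (holes subtracted) = 1087.83 cm⁴.
Repeating about the centroidal y-axis gives I_y = 955.333 cm⁴.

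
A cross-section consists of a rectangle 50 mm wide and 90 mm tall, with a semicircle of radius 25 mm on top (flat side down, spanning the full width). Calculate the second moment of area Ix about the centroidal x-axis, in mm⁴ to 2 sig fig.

Ix ≈ 5.6 × 10⁶ mm⁴

Break the section into simple shapes (no overlaps), measuring from the bottom-left corner of the bounding box.
Rectangular body: 50 × 90, A = 4 500 mm², y = 45 mm, Ī = 3 037 500 mm⁴.
Semicircular cap: semicircle r = 25, A = 981.7 mm², y = 100.6 mm, Ī = 42 874 mm⁴.
Centroid: ȳ = ΣA·y / ΣA = 54.96 mm.
Transfer each piece to the centroidal x-axis using Ī + A·d² with d = y − 54.96:
  rectangular body: d = -9.959 mm → contributes +3 483 860 mm⁴
  semicircular cap: d = 45.65 mm → contributes +2 088 837 mm⁴
Total I = 5 572 697 mm⁴.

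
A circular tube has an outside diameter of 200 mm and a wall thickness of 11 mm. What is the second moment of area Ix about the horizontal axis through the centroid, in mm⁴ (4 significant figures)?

Break the section into simple shapes (no overlaps), measuring from the bottom-left corner of the bounding box.
Outer circle: ⌀200, A = 31415.9 mm², y = 100 mm, Ī = 78 539 816 mm⁴.
Bore (subtracted): ⌀178, A = 24884.6 mm², y = 100 mm, Ī = 49 277 641 mm⁴.
By symmetry the centroid is at mid-height, ȳ = 100 mm.
All pieces are centred on the horizontal axis through the centroid, so I = ΣĪ (holes subtracted) = 29 262 175 mm⁴.

Ix ≈ 2.926 × 10⁷ mm⁴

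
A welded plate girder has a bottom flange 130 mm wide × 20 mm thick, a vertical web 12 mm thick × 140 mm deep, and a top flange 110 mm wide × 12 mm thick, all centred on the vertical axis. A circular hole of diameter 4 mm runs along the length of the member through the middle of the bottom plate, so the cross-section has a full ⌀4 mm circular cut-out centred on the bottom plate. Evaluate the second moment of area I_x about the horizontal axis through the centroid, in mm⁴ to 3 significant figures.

Split into non-overlapping primitives; take the origin at the lower-left of the bounding box.
Bottom plate: 130 × 20, A = 2 600 mm², y = 10 mm, Ī = 86 667 mm⁴.
Web plate: 12 × 140, A = 1 680 mm², y = 90 mm, Ī = 2 744 000 mm⁴.
Top plate: 110 × 12, A = 1 320 mm², y = 166 mm, Ī = 15 840 mm⁴.
Hole (subtracted): ⌀4, A = 12.566 mm², y = 10 mm, Ī = 12.566 mm⁴.
Centroid: ȳ = ΣA·y / ΣA = 70.908 mm.
Transfer each piece to the horizontal axis through the centroid using Ī + A·d² with d = y − 70.908:
  bottom plate: d = -60.908 mm → contributes +9 732 140 mm⁴
  web plate: d = 19.092 mm → contributes +3 356 361 mm⁴
  top plate: d = 95.092 mm → contributes +11 951 898 mm⁴
  hole: d = -60.908 mm → contributes −46 631 mm⁴
Total I = 24 993 767 mm⁴.

I_x ≈ 2.50 × 10⁷ mm⁴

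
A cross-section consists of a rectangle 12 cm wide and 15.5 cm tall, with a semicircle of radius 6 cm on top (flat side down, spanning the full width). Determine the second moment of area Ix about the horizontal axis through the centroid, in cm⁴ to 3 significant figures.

Split into non-overlapping primitives; take the origin at the lower-left of the bounding box.
Rectangular body: 12 × 15.5, A = 186 cm², y = 7.75 cm, Ī = 3723.9 cm⁴.
Semicircular cap: semicircle r = 6, A = 56.549 cm², y = 18.046 cm, Ī = 142.25 cm⁴.
Centroid: ȳ = ΣA·y / ΣA = 10.151 cm.
Transfer each piece to the horizontal axis through the centroid using Ī + A·d² with d = y − 10.151:
  rectangular body: d = -2.4006 cm → contributes +4795.7 cm⁴
  semicircular cap: d = 7.8959 cm → contributes +3667.8 cm⁴
Total I = 8463.5 cm⁴.

Ix ≈ 8460 cm⁴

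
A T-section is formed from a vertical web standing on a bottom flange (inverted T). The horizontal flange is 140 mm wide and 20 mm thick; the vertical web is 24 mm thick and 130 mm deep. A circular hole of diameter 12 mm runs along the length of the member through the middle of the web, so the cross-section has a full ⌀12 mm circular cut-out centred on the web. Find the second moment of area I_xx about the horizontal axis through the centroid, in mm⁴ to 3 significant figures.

Treat the section as a set of non-overlapping primitives; coordinates are from the bounding-box lower-left.
Flange: 140 × 20, A = 2 800 mm², y = 10 mm, Ī = 93 333 mm⁴.
Web: 24 × 130, A = 3 120 mm², y = 85 mm, Ī = 4 394 000 mm⁴.
Hole (subtracted): ⌀12, A = 113.1 mm², y = 85 mm, Ī = 1017.9 mm⁴.
Centroid: ȳ = ΣA·y / ΣA = 48.836 mm.
Transfer each piece to the horizontal axis through the centroid using Ī + A·d² with d = y − 48.836:
  flange: d = -38.836 mm → contributes +4 316 422 mm⁴
  web: d = 36.164 mm → contributes +8 474 413 mm⁴
  hole: d = 36.164 mm → contributes −148 929 mm⁴
Total I = 12 641 905 mm⁴.

I_xx ≈ 1.26 × 10⁷ mm⁴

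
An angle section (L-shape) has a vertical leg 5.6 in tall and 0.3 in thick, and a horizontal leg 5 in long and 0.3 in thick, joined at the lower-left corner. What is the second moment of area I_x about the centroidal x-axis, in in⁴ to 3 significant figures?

Split into non-overlapping primitives; take the origin at the lower-left of the bounding box.
Vertical leg: 0.3 × 5.6, A = 1.68 in², y = 2.8 in, Ī = 4.3904 in⁴.
Horizontal leg (remainder): 4.7 × 0.3, A = 1.41 in², y = 0.15 in, Ī = 0.010575 in⁴.
Centroid: ȳ = ΣA·y / ΣA = 1.5908 in.
Transfer each piece to the centroidal x-axis using Ī + A·d² with d = y − 1.5908:
  vertical leg: d = 1.2092 in → contributes +6.8469 in⁴
  horizontal leg (remainder): d = -1.4408 in → contributes +2.9375 in⁴
Total I = 9.7844 in⁴.

I_x ≈ 9.78 in⁴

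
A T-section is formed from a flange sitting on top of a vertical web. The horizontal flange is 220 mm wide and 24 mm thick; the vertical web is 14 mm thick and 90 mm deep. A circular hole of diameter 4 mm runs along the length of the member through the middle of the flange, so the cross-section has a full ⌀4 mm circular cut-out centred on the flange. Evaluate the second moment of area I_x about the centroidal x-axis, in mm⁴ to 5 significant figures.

Break the section into simple shapes (no overlaps), measuring from the bottom-left corner of the bounding box.
Flange: 220 × 24, A = 5 280 mm², y = 102 mm, Ī = 253 440 mm⁴.
Web: 14 × 90, A = 1 260 mm², y = 45 mm, Ī = 850 500 mm⁴.
Hole (subtracted): ⌀4, A = 12.56637 mm², y = 102 mm, Ī = 12.56637 mm⁴.
Centroid: ȳ = ΣA·y / ΣA = 90.99721 mm.
Transfer each piece to the centroidal x-axis using Ī + A·d² with d = y − 90.99721:
  flange: d = 11.00279 mm → contributes +892644.5 mm⁴
  web: d = -45.99721 mm → contributes +3 516 336 mm⁴
  hole: d = 11.00279 mm → contributes −1533.869 mm⁴
Total I = 4 407 447 mm⁴.

I_x ≈ 4.4074 × 10⁶ mm⁴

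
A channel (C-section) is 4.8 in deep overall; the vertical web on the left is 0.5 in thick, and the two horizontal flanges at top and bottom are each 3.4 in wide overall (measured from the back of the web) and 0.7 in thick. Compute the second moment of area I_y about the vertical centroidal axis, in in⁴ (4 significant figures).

Treat the section as a set of non-overlapping primitives; coordinates are from the bounding-box lower-left.
Web: 0.5 × 4.8, A = 2.4 in², x = 0.25 in, Ī = 0.05 in⁴.
Top flange (beyond web): 2.9 × 0.7, A = 2.03 in², x = 1.95 in, Ī = 1.42269 in⁴.
Bottom flange (beyond web): 2.9 × 0.7, A = 2.03 in², x = 1.95 in, Ī = 1.42269 in⁴.
Centroid: x̄ = ΣA·x / ΣA = 1.31842 in.
Transfer each piece to the vertical centroidal axis using Ī + A·d² with d = x − 1.31842:
  web: d = -1.06842 in → contributes +2.78966 in⁴
  top flange (beyond web): d = 0.631579 in → contributes +2.23244 in⁴
  bottom flange (beyond web): d = 0.631579 in → contributes +2.23244 in⁴
Total I = 7.25454 in⁴.

I_y ≈ 7.255 in⁴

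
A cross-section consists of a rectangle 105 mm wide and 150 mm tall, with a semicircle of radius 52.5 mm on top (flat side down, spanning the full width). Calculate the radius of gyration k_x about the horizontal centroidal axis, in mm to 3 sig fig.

Decompose the section into non-overlapping parts with the origin at the bottom-left of its bounding rectangle.
Rectangular body: 105 × 150, A = 15 750 mm², y = 75 mm, Ī = 29 531 250 mm⁴.
Semicircular cap: semicircle r = 52.5, A = 4329.5 mm², y = 172.28 mm, Ī = 833 814 mm⁴.
Centroid: ȳ = ΣA·y / ΣA = 95.976 mm.
Transfer each piece to the horizontal centroidal axis using Ī + A·d² with d = y − 95.976:
  rectangular body: d = -20.976 mm → contributes +36 460 937 mm⁴
  semicircular cap: d = 76.306 mm → contributes +26 042 820 mm⁴
Total I = 62 503 758 mm⁴.
Radius of gyration: k = √(I/A) = √(62 503 758 / 20 080) = 55.793 mm.

k_x ≈ 55.8 mm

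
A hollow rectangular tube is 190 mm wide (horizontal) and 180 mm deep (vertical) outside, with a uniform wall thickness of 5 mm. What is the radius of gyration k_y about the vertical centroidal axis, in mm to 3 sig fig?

Split into non-overlapping primitives; take the origin at the lower-left of the bounding box.
Outer rectangle: 190 × 180, A = 34 200 mm², x = 95 mm, Ī = 102 885 000 mm⁴.
Inner void (subtracted): 180 × 170, A = 30 600 mm², x = 95 mm, Ī = 82 620 000 mm⁴.
By symmetry the centroid is at mid-width, x̄ = 95 mm.
All pieces are centred on the vertical centroidal axis, so I = ΣĪ (holes subtracted) = 20 265 000 mm⁴.
Radius of gyration: k = √(I/A) = √(20 265 000 / 3 600) = 75.028 mm.

k_y ≈ 75.0 mm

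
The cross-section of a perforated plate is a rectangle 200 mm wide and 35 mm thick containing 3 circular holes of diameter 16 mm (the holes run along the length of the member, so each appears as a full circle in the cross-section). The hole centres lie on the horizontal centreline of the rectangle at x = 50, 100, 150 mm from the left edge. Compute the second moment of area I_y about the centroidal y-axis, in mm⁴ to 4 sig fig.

I_y ≈ 2.232 × 10⁷ mm⁴

Split into non-overlapping primitives; take the origin at the lower-left of the bounding box.
Plate: 200 × 35, A = 7 000 mm², x = 100 mm, Ī = 23 333 333 mm⁴.
Hole 1 (subtracted): ⌀16, A = 201.062 mm², x = 50 mm, Ī = 3216.99 mm⁴.
Hole 2 (subtracted): ⌀16, A = 201.062 mm², x = 100 mm, Ī = 3216.99 mm⁴.
Hole 3 (subtracted): ⌀16, A = 201.062 mm², x = 150 mm, Ī = 3216.99 mm⁴.
By symmetry the centroid is at mid-width, x̄ = 100 mm.
Transfer each piece to the centroidal y-axis using Ī + A·d² with d = x − 100:
  plate: d = 0 mm → contributes +23 333 333 mm⁴
  hole 1: d = -50 mm → contributes −505 872 mm⁴
  hole 2: d = 0 mm → contributes −3216.99 mm⁴
  hole 3: d = 50 mm → contributes −505 872 mm⁴
Total I = 22 318 373 mm⁴.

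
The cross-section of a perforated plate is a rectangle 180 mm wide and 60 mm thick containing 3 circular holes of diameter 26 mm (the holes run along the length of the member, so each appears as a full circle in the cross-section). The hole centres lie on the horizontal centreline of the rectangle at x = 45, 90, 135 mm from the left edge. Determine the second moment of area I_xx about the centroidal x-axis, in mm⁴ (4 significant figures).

Split into non-overlapping primitives; take the origin at the lower-left of the bounding box.
Plate: 180 × 60, A = 10 800 mm², y = 30 mm, Ī = 3 240 000 mm⁴.
Hole 1 (subtracted): ⌀26, A = 530.929 mm², y = 30 mm, Ī = 22431.8 mm⁴.
Hole 2 (subtracted): ⌀26, A = 530.929 mm², y = 30 mm, Ī = 22431.8 mm⁴.
Hole 3 (subtracted): ⌀26, A = 530.929 mm², y = 30 mm, Ī = 22431.8 mm⁴.
By symmetry the centroid is at mid-height, ȳ = 30 mm.
All pieces are centred on the centroidal x-axis, so I = ΣĪ (holes subtracted) = 3 172 705 mm⁴.

I_xx ≈ 3.173 × 10⁶ mm⁴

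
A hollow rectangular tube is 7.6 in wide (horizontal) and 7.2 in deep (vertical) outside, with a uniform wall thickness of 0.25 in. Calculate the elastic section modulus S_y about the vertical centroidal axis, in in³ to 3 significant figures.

S_y ≈ 16.7 in³

Decompose the section into non-overlapping parts with the origin at the bottom-left of its bounding rectangle.
Outer rectangle: 7.6 × 7.2, A = 54.72 in², x = 3.8 in, Ī = 263.39 in⁴.
Inner void (subtracted): 7.1 × 6.7, A = 47.57 in², x = 3.8 in, Ī = 199.83 in⁴.
By symmetry the centroid is at mid-width, x̄ = 3.8 in.
All pieces are centred on the vertical centroidal axis, so I = ΣĪ (holes subtracted) = 63.552 in⁴.
Extreme fibre distance c = 3.8 in; S = I/c = 16.724 in³.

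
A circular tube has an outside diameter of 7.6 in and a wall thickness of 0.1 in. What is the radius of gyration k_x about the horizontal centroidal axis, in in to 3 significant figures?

Split into non-overlapping primitives; take the origin at the lower-left of the bounding box.
Outer circle: ⌀7.6, A = 45.365 in², y = 3.8 in, Ī = 163.77 in⁴.
Bore (subtracted): ⌀7.4, A = 43.008 in², y = 3.8 in, Ī = 147.2 in⁴.
By symmetry the centroid is at mid-height, ȳ = 3.8 in.
All pieces are centred on the horizontal centroidal axis, so I = ΣĪ (holes subtracted) = 16.57 in⁴.
Radius of gyration: k = √(I/A) = √(16.57 / 2.3562) = 2.6519 in.

k_x ≈ 2.65 in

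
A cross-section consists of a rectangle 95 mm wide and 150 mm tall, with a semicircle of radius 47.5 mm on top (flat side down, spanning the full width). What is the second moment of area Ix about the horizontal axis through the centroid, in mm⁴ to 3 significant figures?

Break the section into simple shapes (no overlaps), measuring from the bottom-left corner of the bounding box.
Rectangular body: 95 × 150, A = 14 250 mm², y = 75 mm, Ī = 26 718 750 mm⁴.
Semicircular cap: semicircle r = 47.5, A = 3544.1 mm², y = 170.16 mm, Ī = 558 736 mm⁴.
Centroid: ȳ = ΣA·y / ΣA = 93.953 mm.
Transfer each piece to the horizontal axis through the centroid using Ī + A·d² with d = y − 93.953:
  rectangular body: d = -18.953 mm → contributes +31 837 713 mm⁴
  semicircular cap: d = 76.206 mm → contributes +21 140 840 mm⁴
Total I = 52 978 553 mm⁴.

Ix ≈ 5.30 × 10⁷ mm⁴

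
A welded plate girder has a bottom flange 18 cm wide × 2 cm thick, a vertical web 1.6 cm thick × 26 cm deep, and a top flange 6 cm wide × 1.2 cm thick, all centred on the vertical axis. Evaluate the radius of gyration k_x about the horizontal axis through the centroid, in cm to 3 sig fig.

Split into non-overlapping primitives; take the origin at the lower-left of the bounding box.
Bottom plate: 18 × 2, A = 36 cm², y = 1 cm, Ī = 12 cm⁴.
Web plate: 1.6 × 26, A = 41.6 cm², y = 15 cm, Ī = 2343.5 cm⁴.
Top plate: 6 × 1.2, A = 7.2 cm², y = 28.6 cm, Ī = 0.864 cm⁴.
Centroid: ȳ = ΣA·y / ΣA = 10.211 cm.
Transfer each piece to the horizontal axis through the centroid using Ī + A·d² with d = y − 10.211:
  bottom plate: d = -9.2113 cm → contributes +3066.5 cm⁴
  web plate: d = 4.7887 cm → contributes +3297.4 cm⁴
  top plate: d = 18.389 cm → contributes +2435.5 cm⁴
Total I = 8799.5 cm⁴.
Radius of gyration: k = √(I/A) = √(8799.5 / 84.8) = 10.187 cm.

k_x ≈ 10.2 cm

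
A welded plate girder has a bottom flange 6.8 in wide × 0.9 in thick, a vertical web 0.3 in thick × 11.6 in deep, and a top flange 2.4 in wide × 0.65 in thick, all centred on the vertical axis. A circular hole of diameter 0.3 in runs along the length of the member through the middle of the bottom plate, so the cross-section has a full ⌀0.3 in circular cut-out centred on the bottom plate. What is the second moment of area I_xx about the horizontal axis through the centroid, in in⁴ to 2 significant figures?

Break the section into simple shapes (no overlaps), measuring from the bottom-left corner of the bounding box.
Bottom plate: 6.8 × 0.9, A = 6.12 in², y = 0.45 in, Ī = 0.4131 in⁴.
Web plate: 0.3 × 11.6, A = 3.48 in², y = 6.7 in, Ī = 39.02 in⁴.
Top plate: 2.4 × 0.65, A = 1.56 in², y = 12.83 in, Ī = 0.05493 in⁴.
Hole (subtracted): ⌀0.3, A = 0.07069 in², y = 0.45 in, Ī = 0.0003976 in⁴.
Centroid: ȳ = ΣA·y / ΣA = 4.152 in.
Transfer each piece to the horizontal axis through the centroid using Ī + A·d² with d = y − 4.152:
  bottom plate: d = -3.702 in → contributes +84.3 in⁴
  web plate: d = 2.548 in → contributes +61.61 in⁴
  top plate: d = 8.673 in → contributes +117.4 in⁴
  hole: d = -3.702 in → contributes −0.9692 in⁴
Total I = 262.3 in⁴.

I_xx ≈ 260 in⁴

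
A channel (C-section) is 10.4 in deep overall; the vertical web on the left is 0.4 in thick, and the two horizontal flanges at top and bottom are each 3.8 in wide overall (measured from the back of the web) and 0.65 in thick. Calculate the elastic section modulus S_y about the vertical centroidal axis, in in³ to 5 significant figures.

Treat the section as a set of non-overlapping primitives; coordinates are from the bounding-box lower-left.
Web: 0.4 × 10.4, A = 4.16 in², x = 0.2 in, Ī = 0.05546667 in⁴.
Top flange (beyond web): 3.4 × 0.65, A = 2.21 in², x = 2.1 in, Ī = 2.128967 in⁴.
Bottom flange (beyond web): 3.4 × 0.65, A = 2.21 in², x = 2.1 in, Ī = 2.128967 in⁴.
Centroid: x̄ = ΣA·x / ΣA = 1.178788 in.
Transfer each piece to the vertical centroidal axis using Ī + A·d² with d = x − 1.178788:
  web: d = -0.9787879 in → contributes +4.040854 in⁴
  top flange (beyond web): d = 0.9212121 in → contributes +4.004443 in⁴
  bottom flange (beyond web): d = 0.9212121 in → contributes +4.004443 in⁴
Total I = 12.04974 in⁴.
Extreme fibre distance c = 2.621212 in; S = I/c = 4.59701 in³.

S_y ≈ 4.5970 in³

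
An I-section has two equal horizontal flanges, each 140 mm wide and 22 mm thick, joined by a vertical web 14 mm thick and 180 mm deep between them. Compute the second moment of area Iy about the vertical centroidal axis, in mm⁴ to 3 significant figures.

Split into non-overlapping primitives; take the origin at the lower-left of the bounding box.
Bottom flange: 140 × 22, A = 3 080 mm², x = 70 mm, Ī = 5 030 667 mm⁴.
Web: 14 × 180, A = 2 520 mm², x = 70 mm, Ī = 41 160 mm⁴.
Top flange: 140 × 22, A = 3 080 mm², x = 70 mm, Ī = 5 030 667 mm⁴.
By symmetry the centroid is at mid-width, x̄ = 70 mm.
All pieces are centred on the vertical centroidal axis, so I = ΣĪ = 10 102 493 mm⁴.

Iy ≈ 1.01 × 10⁷ mm⁴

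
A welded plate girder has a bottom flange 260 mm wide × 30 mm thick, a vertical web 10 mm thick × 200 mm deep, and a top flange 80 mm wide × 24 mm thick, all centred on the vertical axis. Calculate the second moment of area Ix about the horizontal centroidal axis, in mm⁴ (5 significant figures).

Decompose the section into non-overlapping parts with the origin at the bottom-left of its bounding rectangle.
Bottom plate: 260 × 30, A = 7 800 mm², y = 15 mm, Ī = 585 000 mm⁴.
Web plate: 10 × 200, A = 2 000 mm², y = 130 mm, Ī = 6 666 667 mm⁴.
Top plate: 80 × 24, A = 1 920 mm², y = 242 mm, Ī = 92 160 mm⁴.
Centroid: ȳ = ΣA·y / ΣA = 71.81229 mm.
Transfer each piece to the horizontal centroidal axis using Ī + A·d² with d = y − 71.81229:
  bottom plate: d = -56.81229 mm → contributes +25 760 560 mm⁴
  web plate: d = 58.18771 mm → contributes +13 438 287 mm⁴
  top plate: d = 170.1877 mm → contributes +55 702 767 mm⁴
Total I = 94 901 614 mm⁴.

Ix ≈ 9.4902 × 10⁷ mm⁴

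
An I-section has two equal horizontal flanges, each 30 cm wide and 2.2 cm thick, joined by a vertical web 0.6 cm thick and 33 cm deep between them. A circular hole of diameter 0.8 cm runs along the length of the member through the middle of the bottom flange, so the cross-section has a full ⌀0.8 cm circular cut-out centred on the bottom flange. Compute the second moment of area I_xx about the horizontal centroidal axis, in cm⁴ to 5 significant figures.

I_xx ≈ 4.2582 × 10⁴ cm⁴

Decompose the section into non-overlapping parts with the origin at the bottom-left of its bounding rectangle.
Bottom flange: 30 × 2.2, A = 66 cm², y = 1.1 cm, Ī = 26.62 cm⁴.
Web: 0.6 × 33, A = 19.8 cm², y = 18.7 cm, Ī = 1796.85 cm⁴.
Top flange: 30 × 2.2, A = 66 cm², y = 36.3 cm, Ī = 26.62 cm⁴.
Hole (subtracted): ⌀0.8, A = 0.5026548 cm², y = 1.1 cm, Ī = 0.02010619 cm⁴.
Centroid: ȳ = ΣA·y / ΣA = 18.75847 cm.
Transfer each piece to the horizontal centroidal axis using Ī + A·d² with d = y − 18.75847:
  bottom flange: d = -17.65847 cm → contributes +20606.85 cm⁴
  web: d = -0.05847244 cm → contributes +1796.918 cm⁴
  top flange: d = 17.54153 cm → contributes +20335.16 cm⁴
  hole: d = -17.65847 cm → contributes −156.7588 cm⁴
Total I = 42582.17 cm⁴.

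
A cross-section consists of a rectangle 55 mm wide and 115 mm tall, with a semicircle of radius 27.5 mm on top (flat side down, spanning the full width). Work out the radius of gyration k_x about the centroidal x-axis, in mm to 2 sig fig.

Decompose the section into non-overlapping parts with the origin at the bottom-left of its bounding rectangle.
Rectangular body: 55 × 115, A = 6 325 mm², y = 57.5 mm, Ī = 6 970 677 mm⁴.
Semicircular cap: semicircle r = 27.5, A = 1 188 mm², y = 126.7 mm, Ī = 62 772 mm⁴.
Centroid: ȳ = ΣA·y / ΣA = 68.44 mm.
Transfer each piece to the centroidal x-axis using Ī + A·d² with d = y − 68.44:
  rectangular body: d = -10.94 mm → contributes +7 727 278 mm⁴
  semicircular cap: d = 58.23 mm → contributes +4 091 259 mm⁴
Total I = 11 818 537 mm⁴.
Radius of gyration: k = √(I/A) = √(11 818 537 / 7 513) = 39.66 mm.

k_x ≈ 40 mm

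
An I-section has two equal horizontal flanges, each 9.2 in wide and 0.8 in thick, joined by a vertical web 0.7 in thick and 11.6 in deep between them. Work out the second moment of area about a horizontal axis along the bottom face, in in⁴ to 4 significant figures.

I_base ≈ 1653 in⁴

Break the section into simple shapes (no overlaps), measuring from the bottom-left corner of the bounding box.
Bottom flange: 9.2 × 0.8, A = 7.36 in², y = 0.4 in, Ī = 0.392533 in⁴.
Web: 0.7 × 11.6, A = 8.12 in², y = 6.6 in, Ī = 91.0523 in⁴.
Top flange: 9.2 × 0.8, A = 7.36 in², y = 12.8 in, Ī = 0.392533 in⁴.
Transfer each piece to a horizontal axis along the bottom face using Ī + A·d² with d = y − 0:
  bottom flange: d = 0.4 in → contributes +1.57013 in⁴
  web: d = 6.6 in → contributes +444.759 in⁴
  top flange: d = 12.8 in → contributes +1206.25 in⁴
Total I = 1652.58 in⁴.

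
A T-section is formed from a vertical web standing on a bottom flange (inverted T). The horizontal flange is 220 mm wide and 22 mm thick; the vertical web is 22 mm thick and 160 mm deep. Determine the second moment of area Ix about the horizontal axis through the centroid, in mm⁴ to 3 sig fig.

Ix ≈ 2.46 × 10⁷ mm⁴

Split into non-overlapping primitives; take the origin at the lower-left of the bounding box.
Flange: 220 × 22, A = 4 840 mm², y = 11 mm, Ī = 195 213 mm⁴.
Web: 22 × 160, A = 3 520 mm², y = 102 mm, Ī = 7 509 333 mm⁴.
Centroid: ȳ = ΣA·y / ΣA = 49.316 mm.
Transfer each piece to the horizontal axis through the centroid using Ī + A·d² with d = y − 49.316:
  flange: d = -38.316 mm → contributes +7 300 816 mm⁴
  web: d = 52.684 mm → contributes +17 279 537 mm⁴
Total I = 24 580 353 mm⁴.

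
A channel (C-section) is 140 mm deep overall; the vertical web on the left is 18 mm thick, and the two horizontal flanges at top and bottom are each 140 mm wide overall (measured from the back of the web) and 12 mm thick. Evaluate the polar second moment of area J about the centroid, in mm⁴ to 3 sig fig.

J ≈ 2.65 × 10⁷ mm⁴

Split into non-overlapping primitives; take the origin at the lower-left of the bounding box.
Web: 18 × 140, A = 2 520 mm², y = 70 mm, Ī = 4 116 000 mm⁴.
Top flange (beyond web): 122 × 12, A = 1 464 mm², y = 134 mm, Ī = 17 568 mm⁴.
Bottom flange (beyond web): 122 × 12, A = 1 464 mm², y = 6 mm, Ī = 17 568 mm⁴.
By symmetry the centroid is at mid-height, ȳ = 70 mm.
Transfer each piece to the centroidal x-axis using Ī + A·d² with d = y − 70:
  web: d = 0 mm → contributes +4 116 000 mm⁴
  top flange (beyond web): d = 64 mm → contributes +6 014 112 mm⁴
  bottom flange (beyond web): d = -64 mm → contributes +6 014 112 mm⁴
Total I = 16 144 224 mm⁴.
For the y-axis: x̄ = 46.621 mm.
Repeating about the centroidal y-axis gives I_y = 10 336 106 mm⁴.
Polar second moment: J = I_x + I_y = 26 480 330 mm⁴.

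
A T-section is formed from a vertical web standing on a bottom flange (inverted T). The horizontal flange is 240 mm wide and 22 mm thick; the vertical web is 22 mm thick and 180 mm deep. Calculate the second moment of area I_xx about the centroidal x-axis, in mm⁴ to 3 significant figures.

I_xx ≈ 3.40 × 10⁷ mm⁴

Break the section into simple shapes (no overlaps), measuring from the bottom-left corner of the bounding box.
Flange: 240 × 22, A = 5 280 mm², y = 11 mm, Ī = 212 960 mm⁴.
Web: 22 × 180, A = 3 960 mm², y = 112 mm, Ī = 10 692 000 mm⁴.
Centroid: ȳ = ΣA·y / ΣA = 54.286 mm.
Transfer each piece to the centroidal x-axis using Ī + A·d² with d = y − 54.286:
  flange: d = -43.286 mm → contributes +10 105 848 mm⁴
  web: d = 57.714 mm → contributes +23 882 518 mm⁴
Total I = 33 988 366 mm⁴.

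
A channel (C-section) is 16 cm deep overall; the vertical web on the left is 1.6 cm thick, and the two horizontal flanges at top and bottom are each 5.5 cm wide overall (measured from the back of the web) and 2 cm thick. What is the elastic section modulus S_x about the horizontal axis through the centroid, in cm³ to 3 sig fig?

Decompose the section into non-overlapping parts with the origin at the bottom-left of its bounding rectangle.
Web: 1.6 × 16, A = 25.6 cm², y = 8 cm, Ī = 546.13 cm⁴.
Top flange (beyond web): 3.9 × 2, A = 7.8 cm², y = 15 cm, Ī = 2.6 cm⁴.
Bottom flange (beyond web): 3.9 × 2, A = 7.8 cm², y = 1 cm, Ī = 2.6 cm⁴.
By symmetry the centroid is at mid-height, ȳ = 8 cm.
Transfer each piece to the horizontal axis through the centroid using Ī + A·d² with d = y − 8:
  web: d = 0 cm → contributes +546.13 cm⁴
  top flange (beyond web): d = 7 cm → contributes +384.8 cm⁴
  bottom flange (beyond web): d = -7 cm → contributes +384.8 cm⁴
Total I = 1315.7 cm⁴.
Extreme fibre distance c = 8 cm; S = I/c = 164.47 cm³.

S_x ≈ 164 cm³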